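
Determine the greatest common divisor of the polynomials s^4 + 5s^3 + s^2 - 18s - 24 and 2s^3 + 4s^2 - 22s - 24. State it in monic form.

s + 4

By polynomial division,
  s^4 + 5s^3 + s^2 - 18s - 24 = ((1/2)s + 3/2)(2s^3 + 4s^2 - 22s - 24) + (6s^2 + 27s + 12)
  2s^3 + 4s^2 - 22s - 24 = ((1/3)s - 5/6)(6s^2 + 27s + 12) + (-(7/2)s - 14)
  6s^2 + 27s + 12 = (-(12/7)s - 6/7)(-(7/2)s - 14) + (0)
Last nonzero remainder: -(7/2)s - 14. Dividing through by -7/2 gives the monic gcd s + 4.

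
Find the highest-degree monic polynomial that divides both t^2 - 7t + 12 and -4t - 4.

By polynomial division,
  t^2 - 7t + 12 = (-(1/4)t + 2)(-4t - 4) + (20)
  -4t - 4 = (-(1/5)t - 1/5)(20) + (0)
The last nonzero remainder is the constant 20, so the polynomials are coprime and gcd = 1.

1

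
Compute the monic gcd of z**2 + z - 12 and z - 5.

Repeated division with remainder:
  z**2 + z - 12 = (z + 6)(z - 5) + (18)
  z - 5 = ((1/18)z - 5/18)(18) + (0)
The last nonzero remainder is the constant 18, so the polynomials are coprime and gcd = 1.

1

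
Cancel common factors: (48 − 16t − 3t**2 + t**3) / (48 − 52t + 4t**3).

By polynomial division,
  t**3 − 3t**2 − 16t + 48 = (1/4)(4t**3 − 52t + 48) + (−3t**2 − 3t + 36)
  4t**3 − 52t + 48 = (−(4/3)t + 4/3)(−3t**2 − 3t + 36) + (0)
Last nonzero remainder: −3t**2 − 3t + 36. Dividing through by −3 gives the monic gcd t**2 + t − 12.
Cancel t**2 + t − 12 from numerator and denominator to get the reduced form.

(−4 + t)/(−4 + 4t)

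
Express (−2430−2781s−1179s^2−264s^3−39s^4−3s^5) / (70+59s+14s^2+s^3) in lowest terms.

Euclidean algorithm in ℚ[s]:
  −3s^5−39s^4−264s^3−1179s^2−2781s−2430 = (−3s^2+3s−129)(s^3+14s^2+59s+70) + (660s^2+4620s+6600)
  s^3+14s^2+59s+70 = ((1/660)s+7/660)(660s^2+4620s+6600) + (0)
Last nonzero remainder: 660s^2+4620s+6600. Dividing through by 660 gives the monic gcd s^2+7s+10.
Cancel s^2+7s+10 from numerator and denominator to get the reduced form.

(−243−108s−18s^2−3s^3)/(7+s)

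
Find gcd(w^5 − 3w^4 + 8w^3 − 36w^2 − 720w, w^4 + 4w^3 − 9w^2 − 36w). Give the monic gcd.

w^2 + 4w

Apply the Euclidean algorithm:
  w^5 − 3w^4 + 8w^3 − 36w^2 − 720w = (w − 7)(w^4 + 4w^3 − 9w^2 − 36w) + (45w^3 − 63w^2 − 972w)
  w^4 + 4w^3 − 9w^2 − 36w = ((1/45)w + 3/25)(45w^3 − 63w^2 − 972w) + ((504/25)w^2 + (2016/25)w)
  45w^3 − 63w^2 − 972w = ((125/56)w − 675/56)((504/25)w^2 + (2016/25)w) + (0)
Last nonzero remainder: (504/25)w^2 + (2016/25)w. Dividing through by 504/25 gives the monic gcd w^2 + 4w.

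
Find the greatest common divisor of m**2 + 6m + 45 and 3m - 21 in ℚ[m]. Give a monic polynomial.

1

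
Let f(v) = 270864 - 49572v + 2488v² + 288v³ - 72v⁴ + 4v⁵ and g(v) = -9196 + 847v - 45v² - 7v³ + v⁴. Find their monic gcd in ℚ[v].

-836 + 153v - 18v² + v³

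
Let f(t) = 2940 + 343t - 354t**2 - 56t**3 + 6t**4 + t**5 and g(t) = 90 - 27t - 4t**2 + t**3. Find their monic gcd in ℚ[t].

By polynomial division,
  t**5 + 6t**4 - 56t**3 - 354t**2 + 343t + 2940 = (t**2 + 10t + 11)(t**3 - 4t**2 - 27t + 90) + (-130t**2 - 260t + 1950)
  t**3 - 4t**2 - 27t + 90 = (-(1/130)t + 3/65)(-130t**2 - 260t + 1950) + (0)
Last nonzero remainder: -130t**2 - 260t + 1950. Dividing through by -130 gives the monic gcd t**2 + 2t - 15.

-15 + 2t + t**2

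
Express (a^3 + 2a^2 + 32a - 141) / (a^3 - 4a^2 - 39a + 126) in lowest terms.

(a^2 + 5a + 47)/(a^2 - a - 42)

Repeated division with remainder:
  a^3 + 2a^2 + 32a - 141 = (a^3 - 4a^2 - 39a + 126) + (6a^2 + 71a - 267)
  a^3 - 4a^2 - 39a + 126 = ((1/6)a - 95/36)(6a^2 + 71a - 267) + ((6943/36)a - 6943/12)
  6a^2 + 71a - 267 = ((216/6943)a + 3204/6943)((6943/36)a - 6943/12) + (0)
Last nonzero remainder: (6943/36)a - 6943/12. Dividing through by 6943/36 gives the monic gcd a - 3.
Cancel a - 3 from numerator and denominator to get the reduced form.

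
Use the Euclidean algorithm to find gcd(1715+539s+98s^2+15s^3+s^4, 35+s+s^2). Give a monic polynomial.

Euclidean algorithm in ℚ[s]:
  s^4+15s^3+98s^2+539s+1715 = (s^2+14s+49)(s^2+s+35) + (0)
The last nonzero remainder s^2+s+35 is already monic.

35+s+s^2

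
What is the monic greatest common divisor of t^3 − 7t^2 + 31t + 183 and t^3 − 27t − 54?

t + 3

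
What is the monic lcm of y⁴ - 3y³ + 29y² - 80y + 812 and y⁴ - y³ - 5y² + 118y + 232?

y⁶ + 3y⁵ + 19y⁴ + 70y³ + 564y² + 4232y + 6496

Euclidean algorithm in ℚ[y]:
  y⁴ - 3y³ + 29y² - 80y + 812 = (y⁴ - y³ - 5y² + 118y + 232) + (-2y³ + 34y² - 198y + 580)
  y⁴ - y³ - 5y² + 118y + 232 = (-(1/2)y - 8)(-2y³ + 34y² - 198y + 580) + (168y² - 1176y + 4872)
  -2y³ + 34y² - 198y + 580 = (-(1/84)y + 5/42)(168y² - 1176y + 4872) + (0)
Last nonzero remainder: 168y² - 1176y + 4872. Dividing through by 168 gives the monic gcd y² - 7y + 29.
Then lcm(f, g) = f·g / gcd(f, g); expanding and making the result monic gives the answer.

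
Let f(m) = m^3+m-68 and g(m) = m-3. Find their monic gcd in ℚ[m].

1

Repeated division with remainder:
  m^3+m-68 = (m^2+3m+10)(m-3) + (-38)
  m-3 = (-(1/38)m+3/38)(-38) + (0)
The last nonzero remainder is the constant -38, so the polynomials are coprime and gcd = 1.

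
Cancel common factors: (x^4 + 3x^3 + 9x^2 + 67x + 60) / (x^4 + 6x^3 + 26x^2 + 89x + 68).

(x^2 − 2x + 15)/(x^2 + x + 17)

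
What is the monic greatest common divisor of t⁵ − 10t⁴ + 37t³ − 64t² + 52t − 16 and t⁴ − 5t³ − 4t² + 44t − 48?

t³ − 8t² + 20t − 16

Euclidean algorithm in ℚ[t]:
  t⁵ − 10t⁴ + 37t³ − 64t² + 52t − 16 = (t − 5)(t⁴ − 5t³ − 4t² + 44t − 48) + (16t³ − 128t² + 320t − 256)
  t⁴ − 5t³ − 4t² + 44t − 48 = ((1/16)t + 3/16)(16t³ − 128t² + 320t − 256) + (0)
Last nonzero remainder: 16t³ − 128t² + 320t − 256. Dividing through by 16 gives the monic gcd t³ − 8t² + 20t − 16.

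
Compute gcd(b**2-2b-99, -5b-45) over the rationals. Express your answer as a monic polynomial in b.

b+9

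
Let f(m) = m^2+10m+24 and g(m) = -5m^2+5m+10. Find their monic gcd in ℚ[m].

1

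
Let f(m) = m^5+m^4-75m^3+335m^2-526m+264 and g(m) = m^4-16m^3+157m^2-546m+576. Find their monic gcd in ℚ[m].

m^2-5m+6

Apply the Euclidean algorithm:
  m^5+m^4-75m^3+335m^2-526m+264 = (m+17)(m^4-16m^3+157m^2-546m+576) + (40m^3-1788m^2+8180m-9528)
  m^4-16m^3+157m^2-546m+576 = ((1/40)m+287/400)(40m^3-1788m^2+8180m-9528) + ((123539/100)m^2-(123539/20)m+370617/50)
  40m^3-1788m^2+8180m-9528 = ((4000/123539)m-158800/123539)((123539/100)m^2-(123539/20)m+370617/50) + (0)
Last nonzero remainder: (123539/100)m^2-(123539/20)m+370617/50. Dividing through by 123539/100 gives the monic gcd m^2-5m+6.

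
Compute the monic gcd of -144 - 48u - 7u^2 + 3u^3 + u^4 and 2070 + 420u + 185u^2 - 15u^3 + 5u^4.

By polynomial division,
  u^4 + 3u^3 - 7u^2 - 48u - 144 = (1/5)(5u^4 - 15u^3 + 185u^2 + 420u + 2070) + (6u^3 - 44u^2 - 132u - 558)
  5u^4 - 15u^3 + 185u^2 + 420u + 2070 = ((5/6)u + 65/18)(6u^3 - 44u^2 - 132u - 558) + ((4085/9)u^2 + (4085/3)u + 4085)
  6u^3 - 44u^2 - 132u - 558 = ((54/4085)u - 558/4085)((4085/9)u^2 + (4085/3)u + 4085) + (0)
Last nonzero remainder: (4085/9)u^2 + (4085/3)u + 4085. Dividing through by 4085/9 gives the monic gcd u^2 + 3u + 9.

9 + 3u + u^2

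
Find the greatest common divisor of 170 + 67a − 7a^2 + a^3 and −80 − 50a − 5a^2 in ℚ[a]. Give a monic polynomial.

2 + a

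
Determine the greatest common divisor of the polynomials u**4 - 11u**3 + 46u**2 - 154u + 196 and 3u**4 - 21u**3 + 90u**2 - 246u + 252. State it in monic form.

u**3 - 4u**2 + 18u - 28

By polynomial division,
  u**4 - 11u**3 + 46u**2 - 154u + 196 = (1/3)(3u**4 - 21u**3 + 90u**2 - 246u + 252) + (-4u**3 + 16u**2 - 72u + 112)
  3u**4 - 21u**3 + 90u**2 - 246u + 252 = (-(3/4)u + 9/4)(-4u**3 + 16u**2 - 72u + 112) + (0)
Last nonzero remainder: -4u**3 + 16u**2 - 72u + 112. Dividing through by -4 gives the monic gcd u**3 - 4u**2 + 18u - 28.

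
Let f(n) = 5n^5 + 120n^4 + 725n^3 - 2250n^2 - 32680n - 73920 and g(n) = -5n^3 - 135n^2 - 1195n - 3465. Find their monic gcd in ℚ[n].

n^2 + 18n + 77

Euclidean algorithm in ℚ[n]:
  5n^5 + 120n^4 + 725n^3 - 2250n^2 - 32680n - 73920 = (-n^2 + 3n + 13)(-5n^3 - 135n^2 - 1195n - 3465) + (-375n^2 - 6750n - 28875)
  -5n^3 - 135n^2 - 1195n - 3465 = ((1/75)n + 3/25)(-375n^2 - 6750n - 28875) + (0)
Last nonzero remainder: -375n^2 - 6750n - 28875. Dividing through by -375 gives the monic gcd n^2 + 18n + 77.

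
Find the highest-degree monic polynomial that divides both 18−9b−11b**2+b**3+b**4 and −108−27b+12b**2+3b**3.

Repeated division with remainder:
  b**4+b**3−11b**2−9b+18 = ((1/3)b−1)(3b**3+12b**2−27b−108) + (10b**2−90)
  3b**3+12b**2−27b−108 = ((3/10)b+6/5)(10b**2−90) + (0)
Last nonzero remainder: 10b**2−90. Dividing through by 10 gives the monic gcd b**2−9.

−9+b**2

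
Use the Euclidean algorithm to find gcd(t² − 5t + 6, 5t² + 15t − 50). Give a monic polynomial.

t − 2

Repeated division with remainder:
  t² − 5t + 6 = (1/5)(5t² + 15t − 50) + (−8t + 16)
  5t² + 15t − 50 = (−(5/8)t − 25/8)(−8t + 16) + (0)
Last nonzero remainder: −8t + 16. Dividing through by −8 gives the monic gcd t − 2.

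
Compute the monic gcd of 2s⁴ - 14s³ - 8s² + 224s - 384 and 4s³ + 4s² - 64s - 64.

Apply the Euclidean algorithm:
  2s⁴ - 14s³ - 8s² + 224s - 384 = ((1/2)s - 4)(4s³ + 4s² - 64s - 64) + (40s² - 640)
  4s³ + 4s² - 64s - 64 = ((1/10)s + 1/10)(40s² - 640) + (0)
Last nonzero remainder: 40s² - 640. Dividing through by 40 gives the monic gcd s² - 16.

s² - 16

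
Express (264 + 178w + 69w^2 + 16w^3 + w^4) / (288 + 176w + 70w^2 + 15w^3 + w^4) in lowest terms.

(33 + 14w + w^2)/(36 + 13w + w^2)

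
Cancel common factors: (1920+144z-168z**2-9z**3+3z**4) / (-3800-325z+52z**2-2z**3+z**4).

(-48+3z**2)/(95+z+z**2)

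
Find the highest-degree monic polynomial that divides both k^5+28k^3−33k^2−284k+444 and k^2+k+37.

Repeated division with remainder:
  k^5+28k^3−33k^2−284k+444 = (k^3−k^2−8k+12)(k^2+k+37) + (0)
The last nonzero remainder k^2+k+37 is already monic.

k^2+k+37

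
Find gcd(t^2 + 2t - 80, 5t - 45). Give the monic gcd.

1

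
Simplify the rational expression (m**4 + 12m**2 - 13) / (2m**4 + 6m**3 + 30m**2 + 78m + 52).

(m - 1)/(2m + 4)

Repeated division with remainder:
  m**4 + 12m**2 - 13 = (1/2)(2m**4 + 6m**3 + 30m**2 + 78m + 52) + (-3m**3 - 3m**2 - 39m - 39)
  2m**4 + 6m**3 + 30m**2 + 78m + 52 = (-(2/3)m - 4/3)(-3m**3 - 3m**2 - 39m - 39) + (0)
Last nonzero remainder: -3m**3 - 3m**2 - 39m - 39. Dividing through by -3 gives the monic gcd m**3 + m**2 + 13m + 13.
Cancel m**3 + m**2 + 13m + 13 from numerator and denominator to get the reduced form.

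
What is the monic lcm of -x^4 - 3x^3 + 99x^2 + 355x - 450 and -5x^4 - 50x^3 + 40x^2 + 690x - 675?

x^5 - 108x^3 - 58x^2 + 1515x - 1350

Euclidean algorithm in ℚ[x]:
  -x^4 - 3x^3 + 99x^2 + 355x - 450 = (1/5)(-5x^4 - 50x^3 + 40x^2 + 690x - 675) + (7x^3 + 91x^2 + 217x - 315)
  -5x^4 - 50x^3 + 40x^2 + 690x - 675 = (-(5/7)x + 15/7)(7x^3 + 91x^2 + 217x - 315) + (0)
Last nonzero remainder: 7x^3 + 91x^2 + 217x - 315. Dividing through by 7 gives the monic gcd x^3 + 13x^2 + 31x - 45.
Then lcm(f, g) = f·g / gcd(f, g); expanding and making the result monic gives the answer.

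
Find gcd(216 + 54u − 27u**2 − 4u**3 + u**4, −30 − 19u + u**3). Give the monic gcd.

3 + u

Euclidean algorithm in ℚ[u]:
  u**4 − 4u**3 − 27u**2 + 54u + 216 = (u − 4)(u**3 − 19u − 30) + (−8u**2 + 8u + 96)
  u**3 − 19u − 30 = (−(1/8)u − 1/8)(−8u**2 + 8u + 96) + (−6u − 18)
  −8u**2 + 8u + 96 = ((4/3)u − 16/3)(−6u − 18) + (0)
Last nonzero remainder: −6u − 18. Dividing through by −6 gives the monic gcd u + 3.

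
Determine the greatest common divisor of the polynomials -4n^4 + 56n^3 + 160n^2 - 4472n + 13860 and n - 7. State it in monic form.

Apply the Euclidean algorithm:
  -4n^4 + 56n^3 + 160n^2 - 4472n + 13860 = (-4n^3 + 28n^2 + 356n - 1980)(n - 7) + (0)
The last nonzero remainder n - 7 is already monic.

n - 7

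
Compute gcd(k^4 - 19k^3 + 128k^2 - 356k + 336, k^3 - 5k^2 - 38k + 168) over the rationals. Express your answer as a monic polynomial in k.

Euclidean algorithm in ℚ[k]:
  k^4 - 19k^3 + 128k^2 - 356k + 336 = (k - 14)(k^3 - 5k^2 - 38k + 168) + (96k^2 - 1056k + 2688)
  k^3 - 5k^2 - 38k + 168 = ((1/96)k + 1/16)(96k^2 - 1056k + 2688) + (0)
Last nonzero remainder: 96k^2 - 1056k + 2688. Dividing through by 96 gives the monic gcd k^2 - 11k + 28.

k^2 - 11k + 28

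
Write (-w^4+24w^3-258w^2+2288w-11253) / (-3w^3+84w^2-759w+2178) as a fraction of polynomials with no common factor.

(w^2-2w+93)/(3w-18)

Euclidean algorithm in ℚ[w]:
  -w^4+24w^3-258w^2+2288w-11253 = ((1/3)w+4/3)(-3w^3+84w^2-759w+2178) + (-117w^2+2574w-14157)
  -3w^3+84w^2-759w+2178 = ((1/39)w-2/13)(-117w^2+2574w-14157) + (0)
Last nonzero remainder: -117w^2+2574w-14157. Dividing through by -117 gives the monic gcd w^2-22w+121.
Cancel w^2-22w+121 from numerator and denominator to get the reduced form.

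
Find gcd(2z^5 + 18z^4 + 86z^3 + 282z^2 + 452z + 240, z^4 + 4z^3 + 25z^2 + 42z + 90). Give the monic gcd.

z^2 + 2z + 15

Apply the Euclidean algorithm:
  2z^5 + 18z^4 + 86z^3 + 282z^2 + 452z + 240 = (2z + 10)(z^4 + 4z^3 + 25z^2 + 42z + 90) + (-4z^3 - 52z^2 - 148z - 660)
  z^4 + 4z^3 + 25z^2 + 42z + 90 = (-(1/4)z + 9/4)(-4z^3 - 52z^2 - 148z - 660) + (105z^2 + 210z + 1575)
  -4z^3 - 52z^2 - 148z - 660 = (-(4/105)z - 44/105)(105z^2 + 210z + 1575) + (0)
Last nonzero remainder: 105z^2 + 210z + 1575. Dividing through by 105 gives the monic gcd z^2 + 2z + 15.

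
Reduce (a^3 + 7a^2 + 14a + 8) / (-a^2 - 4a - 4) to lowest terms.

By polynomial division,
  a^3 + 7a^2 + 14a + 8 = (-a - 3)(-a^2 - 4a - 4) + (-2a - 4)
  -a^2 - 4a - 4 = ((1/2)a + 1)(-2a - 4) + (0)
Last nonzero remainder: -2a - 4. Dividing through by -2 gives the monic gcd a + 2.
Cancel a + 2 from numerator and denominator to get the reduced form.

(-a^2 - 5a - 4)/(a + 2)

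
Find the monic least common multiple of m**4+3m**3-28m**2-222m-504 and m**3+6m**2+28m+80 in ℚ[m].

m**6+5m**5-2m**4-218m**3-1508m**2-5448m-10080

Repeated division with remainder:
  m**4+3m**3-28m**2-222m-504 = (m-3)(m**3+6m**2+28m+80) + (-38m**2-218m-264)
  m**3+6m**2+28m+80 = (-(1/38)m-5/722)(-38m**2-218m-264) + ((7055/361)m+28220/361)
  -38m**2-218m-264 = (-(13718/7055)m-23826/7055)((7055/361)m+28220/361) + (0)
Last nonzero remainder: (7055/361)m+28220/361. Dividing through by 7055/361 gives the monic gcd m+4.
Then lcm(f, g) = f·g / gcd(f, g); expanding and making the result monic gives the answer.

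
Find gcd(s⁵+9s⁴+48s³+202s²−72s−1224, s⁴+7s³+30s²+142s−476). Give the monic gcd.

s³+30s−68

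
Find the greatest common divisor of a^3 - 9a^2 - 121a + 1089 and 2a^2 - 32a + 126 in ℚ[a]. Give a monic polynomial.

Repeated division with remainder:
  a^3 - 9a^2 - 121a + 1089 = ((1/2)a + 7/2)(2a^2 - 32a + 126) + (-72a + 648)
  2a^2 - 32a + 126 = (-(1/36)a + 7/36)(-72a + 648) + (0)
Last nonzero remainder: -72a + 648. Dividing through by -72 gives the monic gcd a - 9.

a - 9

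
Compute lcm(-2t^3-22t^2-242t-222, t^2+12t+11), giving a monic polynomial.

Euclidean algorithm in ℚ[t]:
  -2t^3-22t^2-242t-222 = (-2t+2)(t^2+12t+11) + (-244t-244)
  t^2+12t+11 = (-(1/244)t-11/244)(-244t-244) + (0)
Last nonzero remainder: -244t-244. Dividing through by -244 gives the monic gcd t+1.
Then lcm(f, g) = f·g / gcd(f, g); expanding and making the result monic gives the answer.

t^4+22t^3+242t^2+1442t+1221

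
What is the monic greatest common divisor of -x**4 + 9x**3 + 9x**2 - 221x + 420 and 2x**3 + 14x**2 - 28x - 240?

By polynomial division,
  -x**4 + 9x**3 + 9x**2 - 221x + 420 = (-(1/2)x + 8)(2x**3 + 14x**2 - 28x - 240) + (-117x**2 - 117x + 2340)
  2x**3 + 14x**2 - 28x - 240 = (-(2/117)x - 4/39)(-117x**2 - 117x + 2340) + (0)
Last nonzero remainder: -117x**2 - 117x + 2340. Dividing through by -117 gives the monic gcd x**2 + x - 20.

x**2 + x - 20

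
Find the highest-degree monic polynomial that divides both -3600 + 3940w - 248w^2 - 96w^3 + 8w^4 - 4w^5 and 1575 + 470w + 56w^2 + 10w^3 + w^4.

Repeated division with remainder:
  -4w^5 + 8w^4 - 96w^3 - 248w^2 + 3940w - 3600 = (-4w + 48)(w^4 + 10w^3 + 56w^2 + 470w + 1575) + (-352w^3 - 1056w^2 - 12320w - 79200)
  w^4 + 10w^3 + 56w^2 + 470w + 1575 = (-(1/352)w - 7/352)(-352w^3 - 1056w^2 - 12320w - 79200) + (0)
Last nonzero remainder: -352w^3 - 1056w^2 - 12320w - 79200. Dividing through by -352 gives the monic gcd w^3 + 3w^2 + 35w + 225.

225 + 35w + 3w^2 + w^3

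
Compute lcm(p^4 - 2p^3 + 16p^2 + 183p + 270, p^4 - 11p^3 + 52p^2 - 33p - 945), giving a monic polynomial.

p^5 - 9p^4 + 30p^3 + 71p^2 - 1011p - 1890

Apply the Euclidean algorithm:
  p^4 - 2p^3 + 16p^2 + 183p + 270 = (p^4 - 11p^3 + 52p^2 - 33p - 945) + (9p^3 - 36p^2 + 216p + 1215)
  p^4 - 11p^3 + 52p^2 - 33p - 945 = ((1/9)p - 7/9)(9p^3 - 36p^2 + 216p + 1215) + (0)
Last nonzero remainder: 9p^3 - 36p^2 + 216p + 1215. Dividing through by 9 gives the monic gcd p^3 - 4p^2 + 24p + 135.
Then lcm(f, g) = f·g / gcd(f, g); expanding and making the result monic gives the answer.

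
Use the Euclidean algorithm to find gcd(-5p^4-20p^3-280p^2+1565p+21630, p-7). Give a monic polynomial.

By polynomial division,
  -5p^4-20p^3-280p^2+1565p+21630 = (-5p^3-55p^2-665p-3090)(p-7) + (0)
The last nonzero remainder p-7 is already monic.

p-7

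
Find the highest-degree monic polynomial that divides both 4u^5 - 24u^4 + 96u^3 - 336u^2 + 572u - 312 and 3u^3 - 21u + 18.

u^2 - 3u + 2

Repeated division with remainder:
  4u^5 - 24u^4 + 96u^3 - 336u^2 + 572u - 312 = ((4/3)u^2 - 8u + 124/3)(3u^3 - 21u + 18) + (-528u^2 + 1584u - 1056)
  3u^3 - 21u + 18 = (-(1/176)u - 3/176)(-528u^2 + 1584u - 1056) + (0)
Last nonzero remainder: -528u^2 + 1584u - 1056. Dividing through by -528 gives the monic gcd u^2 - 3u + 2.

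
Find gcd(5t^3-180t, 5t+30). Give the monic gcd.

t+6

Apply the Euclidean algorithm:
  5t^3-180t = (t^2-6t)(5t+30) + (0)
Last nonzero remainder: 5t+30. Dividing through by 5 gives the monic gcd t+6.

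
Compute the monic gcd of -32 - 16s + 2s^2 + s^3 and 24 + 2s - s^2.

4 + s

Apply the Euclidean algorithm:
  s^3 + 2s^2 - 16s - 32 = (-s - 4)(-s^2 + 2s + 24) + (16s + 64)
  -s^2 + 2s + 24 = (-(1/16)s + 3/8)(16s + 64) + (0)
Last nonzero remainder: 16s + 64. Dividing through by 16 gives the monic gcd s + 4.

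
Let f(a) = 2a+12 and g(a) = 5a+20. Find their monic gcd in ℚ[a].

1

Apply the Euclidean algorithm:
  2a+12 = (2/5)(5a+20) + (4)
  5a+20 = ((5/4)a+5)(4) + (0)
The last nonzero remainder is the constant 4, so the polynomials are coprime and gcd = 1.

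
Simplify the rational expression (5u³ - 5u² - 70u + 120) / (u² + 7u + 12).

(5u² - 25u + 30)/(u + 3)

Euclidean algorithm in ℚ[u]:
  5u³ - 5u² - 70u + 120 = (5u - 40)(u² + 7u + 12) + (150u + 600)
  u² + 7u + 12 = ((1/150)u + 1/50)(150u + 600) + (0)
Last nonzero remainder: 150u + 600. Dividing through by 150 gives the monic gcd u + 4.
Cancel u + 4 from numerator and denominator to get the reduced form.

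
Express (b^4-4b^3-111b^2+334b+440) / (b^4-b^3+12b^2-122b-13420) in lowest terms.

(b^2-3b-4)/(b^2+122)

By polynomial division,
  b^4-4b^3-111b^2+334b+440 = (b^4-b^3+12b^2-122b-13420) + (-3b^3-123b^2+456b+13860)
  b^4-b^3+12b^2-122b-13420 = (-(1/3)b+14)(-3b^3-123b^2+456b+13860) + (1886b^2-1886b-207460)
  -3b^3-123b^2+456b+13860 = (-(3/1886)b-63/943)(1886b^2-1886b-207460) + (0)
Last nonzero remainder: 1886b^2-1886b-207460. Dividing through by 1886 gives the monic gcd b^2-b-110.
Cancel b^2-b-110 from numerator and denominator to get the reduced form.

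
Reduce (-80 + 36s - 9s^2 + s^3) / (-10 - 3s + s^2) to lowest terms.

By polynomial division,
  s^3 - 9s^2 + 36s - 80 = (s - 6)(s^2 - 3s - 10) + (28s - 140)
  s^2 - 3s - 10 = ((1/28)s + 1/14)(28s - 140) + (0)
Last nonzero remainder: 28s - 140. Dividing through by 28 gives the monic gcd s - 5.
Cancel s - 5 from numerator and denominator to get the reduced form.

(16 - 4s + s^2)/(2 + s)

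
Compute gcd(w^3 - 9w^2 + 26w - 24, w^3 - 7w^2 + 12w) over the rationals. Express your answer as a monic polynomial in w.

w^2 - 7w + 12

By polynomial division,
  w^3 - 9w^2 + 26w - 24 = (w^3 - 7w^2 + 12w) + (-2w^2 + 14w - 24)
  w^3 - 7w^2 + 12w = (-(1/2)w)(-2w^2 + 14w - 24) + (0)
Last nonzero remainder: -2w^2 + 14w - 24. Dividing through by -2 gives the monic gcd w^2 - 7w + 12.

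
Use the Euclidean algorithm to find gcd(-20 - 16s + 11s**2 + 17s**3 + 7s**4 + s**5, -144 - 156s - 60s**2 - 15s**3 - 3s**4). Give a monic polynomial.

4 + 4s + s**2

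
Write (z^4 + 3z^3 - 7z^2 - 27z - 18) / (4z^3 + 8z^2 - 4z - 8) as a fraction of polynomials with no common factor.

(z^2 - 9)/(4z - 4)

By polynomial division,
  z^4 + 3z^3 - 7z^2 - 27z - 18 = ((1/4)z + 1/4)(4z^3 + 8z^2 - 4z - 8) + (-8z^2 - 24z - 16)
  4z^3 + 8z^2 - 4z - 8 = (-(1/2)z + 1/2)(-8z^2 - 24z - 16) + (0)
Last nonzero remainder: -8z^2 - 24z - 16. Dividing through by -8 gives the monic gcd z^2 + 3z + 2.
Cancel z^2 + 3z + 2 from numerator and denominator to get the reduced form.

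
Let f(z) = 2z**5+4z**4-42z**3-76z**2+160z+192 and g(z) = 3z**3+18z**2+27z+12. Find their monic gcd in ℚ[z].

Apply the Euclidean algorithm:
  2z**5+4z**4-42z**3-76z**2+160z+192 = ((2/3)z**2-(8/3)z-4)(3z**3+18z**2+27z+12) + (60z**2+300z+240)
  3z**3+18z**2+27z+12 = ((1/20)z+1/20)(60z**2+300z+240) + (0)
Last nonzero remainder: 60z**2+300z+240. Dividing through by 60 gives the monic gcd z**2+5z+4.

z**2+5z+4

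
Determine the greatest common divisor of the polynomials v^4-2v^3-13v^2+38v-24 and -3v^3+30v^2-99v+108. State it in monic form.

v-3

Euclidean algorithm in ℚ[v]:
  v^4-2v^3-13v^2+38v-24 = (-(1/3)v-8/3)(-3v^3+30v^2-99v+108) + (34v^2-190v+264)
  -3v^3+30v^2-99v+108 = (-(3/34)v+225/578)(34v^2-190v+264) + (-(504/289)v+1512/289)
  34v^2-190v+264 = (-(4913/252)v+3179/63)(-(504/289)v+1512/289) + (0)
Last nonzero remainder: -(504/289)v+1512/289. Dividing through by -504/289 gives the monic gcd v-3.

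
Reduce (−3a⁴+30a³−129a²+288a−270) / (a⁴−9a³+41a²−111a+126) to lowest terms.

(−3a²+12a−30)/(a²−3a+14)

Repeated division with remainder:
  −3a⁴+30a³−129a²+288a−270 = (−3)(a⁴−9a³+41a²−111a+126) + (3a³−6a²−45a+108)
  a⁴−9a³+41a²−111a+126 = ((1/3)a−7/3)(3a³−6a²−45a+108) + (42a²−252a+378)
  3a³−6a²−45a+108 = ((1/14)a+2/7)(42a²−252a+378) + (0)
Last nonzero remainder: 42a²−252a+378. Dividing through by 42 gives the monic gcd a²−6a+9.
Cancel a²−6a+9 from numerator and denominator to get the reduced form.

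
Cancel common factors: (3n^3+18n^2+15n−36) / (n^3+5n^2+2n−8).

By polynomial division,
  3n^3+18n^2+15n−36 = (3)(n^3+5n^2+2n−8) + (3n^2+9n−12)
  n^3+5n^2+2n−8 = ((1/3)n+2/3)(3n^2+9n−12) + (0)
Last nonzero remainder: 3n^2+9n−12. Dividing through by 3 gives the monic gcd n^2+3n−4.
Cancel n^2+3n−4 from numerator and denominator to get the reduced form.

(3n+9)/(n+2)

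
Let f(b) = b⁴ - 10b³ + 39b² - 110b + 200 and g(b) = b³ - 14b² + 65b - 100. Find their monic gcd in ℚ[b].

By polynomial division,
  b⁴ - 10b³ + 39b² - 110b + 200 = (b + 4)(b³ - 14b² + 65b - 100) + (30b² - 270b + 600)
  b³ - 14b² + 65b - 100 = ((1/30)b - 1/6)(30b² - 270b + 600) + (0)
Last nonzero remainder: 30b² - 270b + 600. Dividing through by 30 gives the monic gcd b² - 9b + 20.

b² - 9b + 20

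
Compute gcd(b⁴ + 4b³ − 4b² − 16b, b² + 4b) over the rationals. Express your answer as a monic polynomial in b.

b² + 4b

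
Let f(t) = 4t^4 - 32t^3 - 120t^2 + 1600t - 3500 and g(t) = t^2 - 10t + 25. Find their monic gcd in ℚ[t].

Repeated division with remainder:
  4t^4 - 32t^3 - 120t^2 + 1600t - 3500 = (4t^2 + 8t - 140)(t^2 - 10t + 25) + (0)
The last nonzero remainder t^2 - 10t + 25 is already monic.

t^2 - 10t + 25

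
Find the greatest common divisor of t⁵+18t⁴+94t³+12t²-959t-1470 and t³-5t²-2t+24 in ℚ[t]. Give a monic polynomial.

t²-t-6

Euclidean algorithm in ℚ[t]:
  t⁵+18t⁴+94t³+12t²-959t-1470 = (t²+23t+211)(t³-5t²-2t+24) + (1089t²-1089t-6534)
  t³-5t²-2t+24 = ((1/1089)t-4/1089)(1089t²-1089t-6534) + (0)
Last nonzero remainder: 1089t²-1089t-6534. Dividing through by 1089 gives the monic gcd t²-t-6.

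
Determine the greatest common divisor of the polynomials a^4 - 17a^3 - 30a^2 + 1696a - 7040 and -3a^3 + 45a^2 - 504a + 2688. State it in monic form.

a - 8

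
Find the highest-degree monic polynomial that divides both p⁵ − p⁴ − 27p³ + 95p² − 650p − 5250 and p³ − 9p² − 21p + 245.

Repeated division with remainder:
  p⁵ − p⁴ − 27p³ + 95p² − 650p − 5250 = (p² + 8p + 66)(p³ − 9p² − 21p + 245) + (612p² − 1224p − 21420)
  p³ − 9p² − 21p + 245 = ((1/612)p − 7/612)(612p² − 1224p − 21420) + (0)
Last nonzero remainder: 612p² − 1224p − 21420. Dividing through by 612 gives the monic gcd p² − 2p − 35.

p² − 2p − 35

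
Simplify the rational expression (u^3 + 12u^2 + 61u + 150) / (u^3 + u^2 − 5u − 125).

By polynomial division,
  u^3 + 12u^2 + 61u + 150 = (u^3 + u^2 − 5u − 125) + (11u^2 + 66u + 275)
  u^3 + u^2 − 5u − 125 = ((1/11)u − 5/11)(11u^2 + 66u + 275) + (0)
Last nonzero remainder: 11u^2 + 66u + 275. Dividing through by 11 gives the monic gcd u^2 + 6u + 25.
Cancel u^2 + 6u + 25 from numerator and denominator to get the reduced form.

(u + 6)/(u − 5)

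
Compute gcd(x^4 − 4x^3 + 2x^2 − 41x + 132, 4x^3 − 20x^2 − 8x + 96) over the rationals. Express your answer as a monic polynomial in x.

x^2 − 7x + 12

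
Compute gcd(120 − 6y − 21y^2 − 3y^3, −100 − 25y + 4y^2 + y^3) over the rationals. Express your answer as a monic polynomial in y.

20 + 9y + y^2

Repeated division with remainder:
  −3y^3 − 21y^2 − 6y + 120 = (−3)(y^3 + 4y^2 − 25y − 100) + (−9y^2 − 81y − 180)
  y^3 + 4y^2 − 25y − 100 = (−(1/9)y + 5/9)(−9y^2 − 81y − 180) + (0)
Last nonzero remainder: −9y^2 − 81y − 180. Dividing through by −9 gives the monic gcd y^2 + 9y + 20.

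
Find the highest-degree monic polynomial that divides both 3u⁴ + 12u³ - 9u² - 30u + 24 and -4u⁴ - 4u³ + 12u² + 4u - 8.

By polynomial division,
  3u⁴ + 12u³ - 9u² - 30u + 24 = (-3/4)(-4u⁴ - 4u³ + 12u² + 4u - 8) + (9u³ - 27u + 18)
  -4u⁴ - 4u³ + 12u² + 4u - 8 = (-(4/9)u - 4/9)(9u³ - 27u + 18) + (0)
Last nonzero remainder: 9u³ - 27u + 18. Dividing through by 9 gives the monic gcd u³ - 3u + 2.

u³ - 3u + 2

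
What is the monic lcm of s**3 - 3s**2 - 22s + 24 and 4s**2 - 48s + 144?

s**4 - 9s**3 - 4s**2 + 156s - 144

Repeated division with remainder:
  s**3 - 3s**2 - 22s + 24 = ((1/4)s + 9/4)(4s**2 - 48s + 144) + (50s - 300)
  4s**2 - 48s + 144 = ((2/25)s - 12/25)(50s - 300) + (0)
Last nonzero remainder: 50s - 300. Dividing through by 50 gives the monic gcd s - 6.
Then lcm(f, g) = f·g / gcd(f, g); expanding and making the result monic gives the answer.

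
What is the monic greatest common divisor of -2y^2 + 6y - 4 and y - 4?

Apply the Euclidean algorithm:
  -2y^2 + 6y - 4 = (-2y - 2)(y - 4) + (-12)
  y - 4 = (-(1/12)y + 1/3)(-12) + (0)
The last nonzero remainder is the constant -12, so the polynomials are coprime and gcd = 1.

1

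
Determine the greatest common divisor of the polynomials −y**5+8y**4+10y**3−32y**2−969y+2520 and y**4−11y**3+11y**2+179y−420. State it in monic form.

y**3−15y**2+71y−105

By polynomial division,
  −y**5+8y**4+10y**3−32y**2−969y+2520 = (−y−3)(y**4−11y**3+11y**2+179y−420) + (−12y**3+180y**2−852y+1260)
  y**4−11y**3+11y**2+179y−420 = (−(1/12)y−1/3)(−12y**3+180y**2−852y+1260) + (0)
Last nonzero remainder: −12y**3+180y**2−852y+1260. Dividing through by −12 gives the monic gcd y**3−15y**2+71y−105.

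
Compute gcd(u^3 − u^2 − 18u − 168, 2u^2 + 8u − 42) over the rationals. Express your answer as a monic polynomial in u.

1

Euclidean algorithm in ℚ[u]:
  u^3 − u^2 − 18u − 168 = ((1/2)u − 5/2)(2u^2 + 8u − 42) + (23u − 273)
  2u^2 + 8u − 42 = ((2/23)u + 730/529)(23u − 273) + (177072/529)
  23u − 273 = ((12167/177072)u − 6877/8432)(177072/529) + (0)
The last nonzero remainder is the constant 177072/529, so the polynomials are coprime and gcd = 1.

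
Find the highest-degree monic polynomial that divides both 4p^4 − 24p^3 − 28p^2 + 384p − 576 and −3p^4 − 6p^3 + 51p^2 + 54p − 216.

Euclidean algorithm in ℚ[p]:
  4p^4 − 24p^3 − 28p^2 + 384p − 576 = (−4/3)(−3p^4 − 6p^3 + 51p^2 + 54p − 216) + (−32p^3 + 40p^2 + 456p − 864)
  −3p^4 − 6p^3 + 51p^2 + 54p − 216 = ((3/32)p + 39/128)(−32p^3 + 40p^2 + 456p − 864) + (−(63/16)p^2 − (63/16)p + 189/4)
  −32p^3 + 40p^2 + 456p − 864 = ((512/63)p − 128/7)(−(63/16)p^2 − (63/16)p + 189/4) + (0)
Last nonzero remainder: −(63/16)p^2 − (63/16)p + 189/4. Dividing through by −63/16 gives the monic gcd p^2 + p − 12.

p^2 + p − 12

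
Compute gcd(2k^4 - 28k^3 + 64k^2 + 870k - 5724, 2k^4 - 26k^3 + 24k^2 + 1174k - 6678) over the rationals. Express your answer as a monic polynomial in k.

k^3 - 20k^2 + 152k - 477

Repeated division with remainder:
  2k^4 - 28k^3 + 64k^2 + 870k - 5724 = (2k^4 - 26k^3 + 24k^2 + 1174k - 6678) + (-2k^3 + 40k^2 - 304k + 954)
  2k^4 - 26k^3 + 24k^2 + 1174k - 6678 = (-k - 7)(-2k^3 + 40k^2 - 304k + 954) + (0)
Last nonzero remainder: -2k^3 + 40k^2 - 304k + 954. Dividing through by -2 gives the monic gcd k^3 - 20k^2 + 152k - 477.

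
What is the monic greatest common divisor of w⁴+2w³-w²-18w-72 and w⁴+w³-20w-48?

w³-w²+2w-24

Repeated division with remainder:
  w⁴+2w³-w²-18w-72 = (w⁴+w³-20w-48) + (w³-w²+2w-24)
  w⁴+w³-20w-48 = (w+2)(w³-w²+2w-24) + (0)
The last nonzero remainder w³-w²+2w-24 is already monic.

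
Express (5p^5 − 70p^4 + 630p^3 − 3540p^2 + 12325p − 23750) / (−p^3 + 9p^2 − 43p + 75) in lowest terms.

(−5p^3 + 40p^2 − 265p + 950)/(p − 3)

Euclidean algorithm in ℚ[p]:
  5p^5 − 70p^4 + 630p^3 − 3540p^2 + 12325p − 23750 = (−5p^2 + 25p − 190)(−p^3 + 9p^2 − 43p + 75) + (−380p^2 + 2280p − 9500)
  −p^3 + 9p^2 − 43p + 75 = ((1/380)p − 3/380)(−380p^2 + 2280p − 9500) + (0)
Last nonzero remainder: −380p^2 + 2280p − 9500. Dividing through by −380 gives the monic gcd p^2 − 6p + 25.
Cancel p^2 − 6p + 25 from numerator and denominator to get the reduced form.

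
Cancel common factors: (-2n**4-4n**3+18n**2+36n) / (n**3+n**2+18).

Apply the Euclidean algorithm:
  -2n**4-4n**3+18n**2+36n = (-2n-2)(n**3+n**2+18) + (20n**2+72n+36)
  n**3+n**2+18 = ((1/20)n-13/100)(20n**2+72n+36) + ((189/25)n+567/25)
  20n**2+72n+36 = ((500/189)n+100/63)((189/25)n+567/25) + (0)
Last nonzero remainder: (189/25)n+567/25. Dividing through by 189/25 gives the monic gcd n+3.
Cancel n+3 from numerator and denominator to get the reduced form.

(-2n**3+2n**2+12n)/(n**2-2n+6)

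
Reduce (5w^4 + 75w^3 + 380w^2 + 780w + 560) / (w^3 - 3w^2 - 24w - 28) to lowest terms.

(5w^2 + 55w + 140)/(w - 7)

By polynomial division,
  5w^4 + 75w^3 + 380w^2 + 780w + 560 = (5w + 90)(w^3 - 3w^2 - 24w - 28) + (770w^2 + 3080w + 3080)
  w^3 - 3w^2 - 24w - 28 = ((1/770)w - 1/110)(770w^2 + 3080w + 3080) + (0)
Last nonzero remainder: 770w^2 + 3080w + 3080. Dividing through by 770 gives the monic gcd w^2 + 4w + 4.
Cancel w^2 + 4w + 4 from numerator and denominator to get the reduced form.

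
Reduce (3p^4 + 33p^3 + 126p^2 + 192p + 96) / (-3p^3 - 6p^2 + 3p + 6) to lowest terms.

Repeated division with remainder:
  3p^4 + 33p^3 + 126p^2 + 192p + 96 = (-p - 9)(-3p^3 - 6p^2 + 3p + 6) + (75p^2 + 225p + 150)
  -3p^3 - 6p^2 + 3p + 6 = (-(1/25)p + 1/25)(75p^2 + 225p + 150) + (0)
Last nonzero remainder: 75p^2 + 225p + 150. Dividing through by 75 gives the monic gcd p^2 + 3p + 2.
Cancel p^2 + 3p + 2 from numerator and denominator to get the reduced form.

(-p^2 - 8p - 16)/(p - 1)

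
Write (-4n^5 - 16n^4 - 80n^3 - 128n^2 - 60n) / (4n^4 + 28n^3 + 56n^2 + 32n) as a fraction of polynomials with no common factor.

Euclidean algorithm in ℚ[n]:
  -4n^5 - 16n^4 - 80n^3 - 128n^2 - 60n = (-n + 3)(4n^4 + 28n^3 + 56n^2 + 32n) + (-108n^3 - 264n^2 - 156n)
  4n^4 + 28n^3 + 56n^2 + 32n = (-(1/27)n - 41/243)(-108n^3 - 264n^2 - 156n) + ((460/81)n^2 + (460/81)n)
  -108n^3 - 264n^2 - 156n = (-(2187/115)n - 3159/115)((460/81)n^2 + (460/81)n) + (0)
Last nonzero remainder: (460/81)n^2 + (460/81)n. Dividing through by 460/81 gives the monic gcd n^2 + n.
Cancel n^2 + n from numerator and denominator to get the reduced form.

(-n^3 - 3n^2 - 17n - 15)/(n^2 + 6n + 8)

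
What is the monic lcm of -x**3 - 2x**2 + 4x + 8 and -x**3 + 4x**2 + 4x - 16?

x**4 - 2x**3 - 12x**2 + 8x + 32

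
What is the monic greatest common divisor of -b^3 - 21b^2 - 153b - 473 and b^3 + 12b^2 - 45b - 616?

Euclidean algorithm in ℚ[b]:
  -b^3 - 21b^2 - 153b - 473 = (-1)(b^3 + 12b^2 - 45b - 616) + (-9b^2 - 198b - 1089)
  b^3 + 12b^2 - 45b - 616 = (-(1/9)b + 10/9)(-9b^2 - 198b - 1089) + (54b + 594)
  -9b^2 - 198b - 1089 = (-(1/6)b - 11/6)(54b + 594) + (0)
Last nonzero remainder: 54b + 594. Dividing through by 54 gives the monic gcd b + 11.

b + 11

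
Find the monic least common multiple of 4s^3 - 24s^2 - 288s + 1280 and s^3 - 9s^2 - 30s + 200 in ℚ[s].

By polynomial division,
  4s^3 - 24s^2 - 288s + 1280 = (4)(s^3 - 9s^2 - 30s + 200) + (12s^2 - 168s + 480)
  s^3 - 9s^2 - 30s + 200 = ((1/12)s + 5/12)(12s^2 - 168s + 480) + (0)
Last nonzero remainder: 12s^2 - 168s + 480. Dividing through by 12 gives the monic gcd s^2 - 14s + 40.
Then lcm(f, g) = f·g / gcd(f, g); expanding and making the result monic gives the answer.

s^4 - s^3 - 102s^2 - 40s + 1600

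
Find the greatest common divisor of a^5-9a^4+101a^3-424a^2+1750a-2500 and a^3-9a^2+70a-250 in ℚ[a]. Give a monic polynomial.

Apply the Euclidean algorithm:
  a^5-9a^4+101a^3-424a^2+1750a-2500 = (a^2+31)(a^3-9a^2+70a-250) + (105a^2-420a+5250)
  a^3-9a^2+70a-250 = ((1/105)a-1/21)(105a^2-420a+5250) + (0)
Last nonzero remainder: 105a^2-420a+5250. Dividing through by 105 gives the monic gcd a^2-4a+50.

a^2-4a+50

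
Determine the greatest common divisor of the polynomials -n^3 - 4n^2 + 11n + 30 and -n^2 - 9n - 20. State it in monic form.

n + 5

Repeated division with remainder:
  -n^3 - 4n^2 + 11n + 30 = (n - 5)(-n^2 - 9n - 20) + (-14n - 70)
  -n^2 - 9n - 20 = ((1/14)n + 2/7)(-14n - 70) + (0)
Last nonzero remainder: -14n - 70. Dividing through by -14 gives the monic gcd n + 5.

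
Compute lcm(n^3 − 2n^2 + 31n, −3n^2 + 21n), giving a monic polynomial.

Euclidean algorithm in ℚ[n]:
  n^3 − 2n^2 + 31n = (−(1/3)n − 5/3)(−3n^2 + 21n) + (66n)
  −3n^2 + 21n = (−(1/22)n + 7/22)(66n) + (0)
Last nonzero remainder: 66n. Dividing through by 66 gives the monic gcd n.
Then lcm(f, g) = f·g / gcd(f, g); expanding and making the result monic gives the answer.

n^4 − 9n^3 + 45n^2 − 217n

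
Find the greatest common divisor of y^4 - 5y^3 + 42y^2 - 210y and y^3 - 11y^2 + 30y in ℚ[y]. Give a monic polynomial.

Apply the Euclidean algorithm:
  y^4 - 5y^3 + 42y^2 - 210y = (y + 6)(y^3 - 11y^2 + 30y) + (78y^2 - 390y)
  y^3 - 11y^2 + 30y = ((1/78)y - 1/13)(78y^2 - 390y) + (0)
Last nonzero remainder: 78y^2 - 390y. Dividing through by 78 gives the monic gcd y^2 - 5y.

y^2 - 5y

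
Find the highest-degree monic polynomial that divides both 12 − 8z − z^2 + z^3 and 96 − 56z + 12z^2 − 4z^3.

−2 + z

Euclidean algorithm in ℚ[z]:
  z^3 − z^2 − 8z + 12 = (−1/4)(−4z^3 + 12z^2 − 56z + 96) + (2z^2 − 22z + 36)
  −4z^3 + 12z^2 − 56z + 96 = (−2z − 16)(2z^2 − 22z + 36) + (−336z + 672)
  2z^2 − 22z + 36 = (−(1/168)z + 3/56)(−336z + 672) + (0)
Last nonzero remainder: −336z + 672. Dividing through by −336 gives the monic gcd z − 2.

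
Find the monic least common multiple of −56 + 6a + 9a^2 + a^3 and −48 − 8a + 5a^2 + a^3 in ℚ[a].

672 − 128a − 158a^2 + 3a^3 + 10a^4 + a^5

Repeated division with remainder:
  a^3 + 9a^2 + 6a − 56 = (a^3 + 5a^2 − 8a − 48) + (4a^2 + 14a − 8)
  a^3 + 5a^2 − 8a − 48 = ((1/4)a + 3/8)(4a^2 + 14a − 8) + (−(45/4)a − 45)
  4a^2 + 14a − 8 = (−(16/45)a + 8/45)(−(45/4)a − 45) + (0)
Last nonzero remainder: −(45/4)a − 45. Dividing through by −45/4 gives the monic gcd a + 4.
Then lcm(f, g) = f·g / gcd(f, g); expanding and making the result monic gives the answer.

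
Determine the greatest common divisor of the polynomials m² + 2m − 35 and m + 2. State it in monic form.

1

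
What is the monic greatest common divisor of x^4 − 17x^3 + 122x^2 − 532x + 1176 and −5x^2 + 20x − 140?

x^2 − 4x + 28

Apply the Euclidean algorithm:
  x^4 − 17x^3 + 122x^2 − 532x + 1176 = (−(1/5)x^2 + (13/5)x − 42/5)(−5x^2 + 20x − 140) + (0)
Last nonzero remainder: −5x^2 + 20x − 140. Dividing through by −5 gives the monic gcd x^2 − 4x + 28.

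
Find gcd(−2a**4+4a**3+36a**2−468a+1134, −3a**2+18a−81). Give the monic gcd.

a**2−6a+27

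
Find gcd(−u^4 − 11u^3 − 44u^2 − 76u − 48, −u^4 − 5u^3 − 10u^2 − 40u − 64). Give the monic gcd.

Euclidean algorithm in ℚ[u]:
  −u^4 − 11u^3 − 44u^2 − 76u − 48 = (−u^4 − 5u^3 − 10u^2 − 40u − 64) + (−6u^3 − 34u^2 − 36u + 16)
  −u^4 − 5u^3 − 10u^2 − 40u − 64 = ((1/6)u − 1/9)(−6u^3 − 34u^2 − 36u + 16) + (−(70/9)u^2 − (140/3)u − 560/9)
  −6u^3 − 34u^2 − 36u + 16 = ((27/35)u − 9/35)(−(70/9)u^2 − (140/3)u − 560/9) + (0)
Last nonzero remainder: −(70/9)u^2 − (140/3)u − 560/9. Dividing through by −70/9 gives the monic gcd u^2 + 6u + 8.

u^2 + 6u + 8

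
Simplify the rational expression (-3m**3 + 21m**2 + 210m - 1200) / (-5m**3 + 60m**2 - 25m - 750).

By polynomial division,
  -3m**3 + 21m**2 + 210m - 1200 = (3/5)(-5m**3 + 60m**2 - 25m - 750) + (-15m**2 + 225m - 750)
  -5m**3 + 60m**2 - 25m - 750 = ((1/3)m + 1)(-15m**2 + 225m - 750) + (0)
Last nonzero remainder: -15m**2 + 225m - 750. Dividing through by -15 gives the monic gcd m**2 - 15m + 50.
Cancel m**2 - 15m + 50 from numerator and denominator to get the reduced form.

(3m + 24)/(5m + 15)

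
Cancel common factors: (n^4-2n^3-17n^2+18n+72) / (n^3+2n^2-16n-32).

Euclidean algorithm in ℚ[n]:
  n^4-2n^3-17n^2+18n+72 = (n-4)(n^3+2n^2-16n-32) + (7n^2-14n-56)
  n^3+2n^2-16n-32 = ((1/7)n+4/7)(7n^2-14n-56) + (0)
Last nonzero remainder: 7n^2-14n-56. Dividing through by 7 gives the monic gcd n^2-2n-8.
Cancel n^2-2n-8 from numerator and denominator to get the reduced form.

(n^2-9)/(n+4)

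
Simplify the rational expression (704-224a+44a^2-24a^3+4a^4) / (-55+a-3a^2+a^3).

By polynomial division,
  4a^4-24a^3+44a^2-224a+704 = (4a-12)(a^3-3a^2+a-55) + (4a^2+8a+44)
  a^3-3a^2+a-55 = ((1/4)a-5/4)(4a^2+8a+44) + (0)
Last nonzero remainder: 4a^2+8a+44. Dividing through by 4 gives the monic gcd a^2+2a+11.
Cancel a^2+2a+11 from numerator and denominator to get the reduced form.

(64-32a+4a^2)/(-5+a)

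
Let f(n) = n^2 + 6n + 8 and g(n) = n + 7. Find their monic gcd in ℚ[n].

Apply the Euclidean algorithm:
  n^2 + 6n + 8 = (n − 1)(n + 7) + (15)
  n + 7 = ((1/15)n + 7/15)(15) + (0)
The last nonzero remainder is the constant 15, so the polynomials are coprime and gcd = 1.

1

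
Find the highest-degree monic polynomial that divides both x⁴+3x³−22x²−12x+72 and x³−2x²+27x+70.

x+2

By polynomial division,
  x⁴+3x³−22x²−12x+72 = (x+5)(x³−2x²+27x+70) + (−39x²−217x−278)
  x³−2x²+27x+70 = (−(1/39)x+295/1521)(−39x²−217x−278) + ((94240/1521)x+188480/1521)
  −39x²−217x−278 = (−(59319/94240)x−211419/94240)((94240/1521)x+188480/1521) + (0)
Last nonzero remainder: (94240/1521)x+188480/1521. Dividing through by 94240/1521 gives the monic gcd x+2.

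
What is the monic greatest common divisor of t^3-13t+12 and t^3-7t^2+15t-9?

t^2-4t+3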